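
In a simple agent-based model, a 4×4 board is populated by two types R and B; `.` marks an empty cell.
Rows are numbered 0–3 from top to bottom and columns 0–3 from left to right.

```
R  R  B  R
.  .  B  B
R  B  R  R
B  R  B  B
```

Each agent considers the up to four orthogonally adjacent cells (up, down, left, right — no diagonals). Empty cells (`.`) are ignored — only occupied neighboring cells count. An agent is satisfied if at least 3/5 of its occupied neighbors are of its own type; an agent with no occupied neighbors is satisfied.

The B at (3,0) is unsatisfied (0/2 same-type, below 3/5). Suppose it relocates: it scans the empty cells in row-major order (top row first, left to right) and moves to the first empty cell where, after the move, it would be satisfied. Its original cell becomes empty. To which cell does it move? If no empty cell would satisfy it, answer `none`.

(1,1)

Vacating (3,0). Empty cells in order:
  (1,0): 0/2 same-type → still unsatisfied.
  (1,1): 2/3 same-type → satisfied — stop here.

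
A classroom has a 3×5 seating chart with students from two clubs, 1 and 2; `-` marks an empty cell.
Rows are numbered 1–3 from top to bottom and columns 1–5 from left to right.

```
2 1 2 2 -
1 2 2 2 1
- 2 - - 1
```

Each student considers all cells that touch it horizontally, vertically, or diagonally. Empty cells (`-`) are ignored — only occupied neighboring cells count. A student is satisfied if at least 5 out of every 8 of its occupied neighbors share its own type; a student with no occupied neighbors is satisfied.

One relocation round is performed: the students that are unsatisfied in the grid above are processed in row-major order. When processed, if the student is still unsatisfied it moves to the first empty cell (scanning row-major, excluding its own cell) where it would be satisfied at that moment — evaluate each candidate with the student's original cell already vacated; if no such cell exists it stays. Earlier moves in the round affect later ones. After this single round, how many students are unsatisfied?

Initially unsatisfied (in order): (1,1), (1,2), (2,1), (2,4), (2,5), (3,5).
  (1,1) → (1,5).
  (1,2): no empty cell satisfies it; stays.
  (2,1): no empty cell satisfies it; stays.
  (2,4): now satisfied by earlier moves; stays.
  (2,5) → (1,1).
  (3,5): no empty cell satisfies it; stays.
Resulting grid:
1 1 2 2 2
1 2 2 2 -
- 2 - - 1
Unsatisfied now: (1,2), (2,1), (2,2), (3,5).

4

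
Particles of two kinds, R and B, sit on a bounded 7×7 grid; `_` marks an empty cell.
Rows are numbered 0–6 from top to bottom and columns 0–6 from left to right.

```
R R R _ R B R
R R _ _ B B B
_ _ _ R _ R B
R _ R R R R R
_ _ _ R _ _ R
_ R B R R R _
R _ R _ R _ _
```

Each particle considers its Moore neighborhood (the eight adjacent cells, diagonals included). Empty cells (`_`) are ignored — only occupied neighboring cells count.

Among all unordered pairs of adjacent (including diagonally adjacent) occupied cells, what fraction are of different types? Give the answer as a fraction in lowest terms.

Scan each occupied cell's neighbors to the right and below (and the two forward diagonals) so each pair is counted once.
Row 0: R(0,0)–R(0,1)= R(0,0)–R(1,0)= R(0,0)–R(1,1)= R(0,1)–R(0,2)= R(0,1)–R(1,1)= R(0,1)–R(1,0)= R(0,2)–R(1,1)= R(0,4)–B(0,5)≠ R(0,4)–B(1,4)≠ R(0,4)–B(1,5)≠ B(0,5)–R(0,6)≠ B(0,5)–B(1,5)= B(0,5)–B(1,6)= B(0,5)–B(1,4)= R(0,6)–B(1,6)≠ R(0,6)–B(1,5)≠  → 6/16 unlike.
Row 1: R(1,0)–R(1,1)= B(1,4)–B(1,5)= B(1,4)–R(2,5)≠ B(1,4)–R(2,3)≠ B(1,5)–B(1,6)= B(1,5)–R(2,5)≠ B(1,5)–B(2,6)= B(1,6)–B(2,6)= B(1,6)–R(2,5)≠  → 4/9 unlike.
Row 2: R(2,3)–R(3,3)= R(2,3)–R(3,4)= R(2,3)–R(3,2)= R(2,5)–B(2,6)≠ R(2,5)–R(3,5)= R(2,5)–R(3,6)= R(2,5)–R(3,4)= B(2,6)–R(3,6)≠ B(2,6)–R(3,5)≠  → 3/9 unlike.
Row 3: R(3,2)–R(3,3)= R(3,2)–R(4,3)= R(3,3)–R(3,4)= R(3,3)–R(4,3)= R(3,4)–R(3,5)= R(3,4)–R(4,3)= R(3,5)–R(3,6)= R(3,5)–R(4,6)= R(3,6)–R(4,6)=  → 0/9 unlike.
Row 4: R(4,3)–R(5,3)= R(4,3)–R(5,4)= R(4,3)–B(5,2)≠ R(4,6)–R(5,5)=  → 1/4 unlike.
Row 5: R(5,1)–B(5,2)≠ R(5,1)–R(6,2)= R(5,1)–R(6,0)= B(5,2)–R(5,3)≠ B(5,2)–R(6,2)≠ R(5,3)–R(5,4)= R(5,3)–R(6,4)= R(5,3)–R(6,2)= R(5,4)–R(5,5)= R(5,4)–R(6,4)= R(5,5)–R(6,4)=  → 3/11 unlike.
Total adjacent occupied pairs: 58; unlike-type pairs: 17.
17/58 is already in lowest terms.

17/58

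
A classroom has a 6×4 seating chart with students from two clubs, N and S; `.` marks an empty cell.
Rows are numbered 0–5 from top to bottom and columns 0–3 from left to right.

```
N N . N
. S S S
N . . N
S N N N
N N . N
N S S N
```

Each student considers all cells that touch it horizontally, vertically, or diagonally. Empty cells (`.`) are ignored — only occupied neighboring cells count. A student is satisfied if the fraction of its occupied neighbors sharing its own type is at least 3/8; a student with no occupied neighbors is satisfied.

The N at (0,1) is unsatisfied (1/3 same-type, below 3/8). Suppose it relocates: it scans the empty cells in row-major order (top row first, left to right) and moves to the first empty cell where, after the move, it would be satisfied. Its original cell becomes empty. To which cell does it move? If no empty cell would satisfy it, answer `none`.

Vacating (0,1). Empty cells in order:
  (0,2): 1/4 same-type → still unsatisfied.
  (1,0): 2/3 same-type → satisfied — stop here.

(1,0)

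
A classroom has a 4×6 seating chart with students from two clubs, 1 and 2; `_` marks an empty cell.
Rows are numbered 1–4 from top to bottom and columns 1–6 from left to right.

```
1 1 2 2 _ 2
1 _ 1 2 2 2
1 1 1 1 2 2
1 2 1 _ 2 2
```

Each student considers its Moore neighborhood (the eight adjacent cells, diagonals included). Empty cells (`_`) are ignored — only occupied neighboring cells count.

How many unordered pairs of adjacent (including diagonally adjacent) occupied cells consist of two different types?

Scan each occupied cell's neighbors to the right and below (and the two forward diagonals) so each pair is counted once.
Row 1: 1(1,1)–1(1,2)= 1(1,1)–1(2,1)= 1(1,2)–2(1,3)≠ 1(1,2)–1(2,3)= 1(1,2)–1(2,1)= 2(1,3)–2(1,4)= 2(1,3)–1(2,3)≠ 2(1,3)–2(2,4)= 2(1,4)–2(2,4)= 2(1,4)–2(2,5)= 2(1,4)–1(2,3)≠ 2(1,6)–2(2,6)= 2(1,6)–2(2,5)=  → 3/13 unlike.
Row 2: 1(2,1)–1(3,1)= 1(2,1)–1(3,2)= 1(2,3)–2(2,4)≠ 1(2,3)–1(3,3)= 1(2,3)–1(3,4)= 1(2,3)–1(3,2)= 2(2,4)–2(2,5)= 2(2,4)–1(3,4)≠ 2(2,4)–2(3,5)= 2(2,4)–1(3,3)≠ 2(2,5)–2(2,6)= 2(2,5)–2(3,5)= 2(2,5)–2(3,6)= 2(2,5)–1(3,4)≠ 2(2,6)–2(3,6)= 2(2,6)–2(3,5)=  → 4/16 unlike.
Row 3: 1(3,1)–1(3,2)= 1(3,1)–1(4,1)= 1(3,1)–2(4,2)≠ 1(3,2)–1(3,3)= 1(3,2)–2(4,2)≠ 1(3,2)–1(4,3)= 1(3,2)–1(4,1)= 1(3,3)–1(3,4)= 1(3,3)–1(4,3)= 1(3,3)–2(4,2)≠ 1(3,4)–2(3,5)≠ 1(3,4)–2(4,5)≠ 1(3,4)–1(4,3)= 2(3,5)–2(3,6)= 2(3,5)–2(4,5)= 2(3,5)–2(4,6)= 2(3,6)–2(4,6)= 2(3,6)–2(4,5)=  → 5/18 unlike.
Row 4: 1(4,1)–2(4,2)≠ 2(4,2)–1(4,3)≠ 2(4,5)–2(4,6)=  → 2/3 unlike.
Total adjacent occupied pairs: 50; unlike-type pairs: 14.

14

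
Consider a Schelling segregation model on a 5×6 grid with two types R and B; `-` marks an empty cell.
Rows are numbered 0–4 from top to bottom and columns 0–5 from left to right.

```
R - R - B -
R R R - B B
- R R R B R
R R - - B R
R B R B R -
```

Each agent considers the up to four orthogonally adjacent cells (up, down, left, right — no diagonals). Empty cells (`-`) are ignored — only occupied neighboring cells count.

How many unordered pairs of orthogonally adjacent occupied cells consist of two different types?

10

Scan each occupied cell's neighbors to the right and below so each pair is counted once.
From row 0: 0 unlike of 3 pairs (running 0/3).
From row 1: 1 unlike of 7 pairs (running 1/10).
From row 2: 2 unlike of 7 pairs (running 3/17).
From row 3: 3 unlike of 5 pairs (running 6/22).
From row 4: 4 unlike of 4 pairs (running 10/26).
Total adjacent occupied pairs: 26; unlike-type pairs: 10.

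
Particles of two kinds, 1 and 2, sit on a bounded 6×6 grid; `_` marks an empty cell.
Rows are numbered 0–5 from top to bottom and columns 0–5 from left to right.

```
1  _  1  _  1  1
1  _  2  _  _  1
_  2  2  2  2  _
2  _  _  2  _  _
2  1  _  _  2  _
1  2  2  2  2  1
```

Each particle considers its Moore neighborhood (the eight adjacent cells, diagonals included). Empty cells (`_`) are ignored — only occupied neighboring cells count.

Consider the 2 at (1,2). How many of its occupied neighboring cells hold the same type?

Occupied neighbors of (1,2): (0,2)=1, (2,1)=2, (2,2)=2, (2,3)=2.
Same type (2): 3 of 4.

3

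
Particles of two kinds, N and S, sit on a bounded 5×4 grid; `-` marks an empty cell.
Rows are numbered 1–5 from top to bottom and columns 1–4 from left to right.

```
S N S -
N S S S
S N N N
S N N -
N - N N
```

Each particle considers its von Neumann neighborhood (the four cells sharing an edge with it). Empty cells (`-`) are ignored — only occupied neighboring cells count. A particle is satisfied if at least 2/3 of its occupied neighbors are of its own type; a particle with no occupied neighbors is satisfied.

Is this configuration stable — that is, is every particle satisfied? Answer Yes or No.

(1,1)S 0/2 unhappy
(1,2)N 0/3 unhappy
(1,3)S 1/2 unhappy
(2,1)N 0/3 unhappy
(2,2)S 1/4 unhappy
(2,3)S 3/4 ok
(2,4)S 1/2 unhappy
(3,1)S 1/3 unhappy
(3,2)N 2/4 unhappy
(3,3)N 3/4 ok
(3,4)N 1/2 unhappy
(4,1)S 1/3 unhappy
(4,2)N 2/3 ok
(4,3)N 3/3 ok
(5,1)N 0/1 unhappy
(5,3)N 2/2 ok
(5,4)N 1/1 ok
For instance (1,1) has only 0/2 same-type neighbors, below 2/3.

No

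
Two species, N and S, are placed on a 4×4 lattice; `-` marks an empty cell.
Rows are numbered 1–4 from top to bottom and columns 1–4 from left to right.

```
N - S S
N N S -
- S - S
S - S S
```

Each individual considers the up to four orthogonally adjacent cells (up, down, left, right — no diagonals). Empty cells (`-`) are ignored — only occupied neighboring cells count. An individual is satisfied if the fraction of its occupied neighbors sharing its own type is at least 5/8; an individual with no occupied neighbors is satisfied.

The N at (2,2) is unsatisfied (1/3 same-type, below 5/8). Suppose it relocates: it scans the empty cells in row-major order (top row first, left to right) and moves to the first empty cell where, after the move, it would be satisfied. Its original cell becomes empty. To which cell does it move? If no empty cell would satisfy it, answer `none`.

Vacating (2,2). Empty cells in order:
  (1,2): 1/2 same-type → still unsatisfied.
  (2,4): 0/3 same-type → still unsatisfied.
  (3,1): 1/3 same-type → still unsatisfied.
  (3,3): 0/4 same-type → still unsatisfied.
  (4,2): 0/3 same-type → still unsatisfied.

none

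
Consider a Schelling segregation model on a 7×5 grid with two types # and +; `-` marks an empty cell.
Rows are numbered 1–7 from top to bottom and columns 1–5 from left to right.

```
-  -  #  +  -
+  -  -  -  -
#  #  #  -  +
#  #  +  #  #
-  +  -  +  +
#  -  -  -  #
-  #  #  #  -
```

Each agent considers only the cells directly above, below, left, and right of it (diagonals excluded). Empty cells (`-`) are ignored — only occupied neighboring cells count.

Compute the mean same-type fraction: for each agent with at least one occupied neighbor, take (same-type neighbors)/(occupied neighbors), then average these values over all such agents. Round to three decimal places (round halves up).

0.430

(1,3)# 0/1
(1,4)+ 0/1
(2,1)+ 0/1
(3,1)# 2/3
(3,2)# 3/3
(3,3)# 1/2
(3,5)+ 0/1
(4,1)# 2/2
(4,2)# 2/4
(4,3)+ 0/3
(4,4)# 1/3
(4,5)# 1/3
(5,2)+ 0/1
(5,4)+ 1/2
(5,5)+ 1/3
(6,1)# — no occupied neighbors
(6,5)# 0/1
(7,2)# 1/1
(7,3)# 2/2
(7,4)# 1/1
Sum over 19 agents: 0/1 + 0/1 + 0/1 + 2/3 + 3/3 + 1/2 + 0/1 + 2/2 + 2/4 + 0/3 + 1/3 + 1/3 + 0/1 + 1/2 + 1/3 + 0/1 + 1/1 + 2/2 + 1/1 = 49/6; mean = 49/6 ÷ 19 = 49/114 = 0.429824… → 0.430.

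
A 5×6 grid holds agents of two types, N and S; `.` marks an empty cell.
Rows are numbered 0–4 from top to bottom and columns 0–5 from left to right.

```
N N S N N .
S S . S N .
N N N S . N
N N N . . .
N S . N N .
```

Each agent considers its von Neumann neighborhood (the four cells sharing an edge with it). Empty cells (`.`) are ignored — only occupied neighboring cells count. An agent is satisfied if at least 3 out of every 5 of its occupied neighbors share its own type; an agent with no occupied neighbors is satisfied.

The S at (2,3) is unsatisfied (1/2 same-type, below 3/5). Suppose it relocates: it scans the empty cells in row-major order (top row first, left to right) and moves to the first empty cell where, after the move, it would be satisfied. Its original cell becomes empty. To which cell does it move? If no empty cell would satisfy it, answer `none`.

(1,2)

Vacating (2,3). Empty cells in order:
  (0,5): 0/1 same-type → still unsatisfied.
  (1,2): 3/4 same-type → satisfied — stop here.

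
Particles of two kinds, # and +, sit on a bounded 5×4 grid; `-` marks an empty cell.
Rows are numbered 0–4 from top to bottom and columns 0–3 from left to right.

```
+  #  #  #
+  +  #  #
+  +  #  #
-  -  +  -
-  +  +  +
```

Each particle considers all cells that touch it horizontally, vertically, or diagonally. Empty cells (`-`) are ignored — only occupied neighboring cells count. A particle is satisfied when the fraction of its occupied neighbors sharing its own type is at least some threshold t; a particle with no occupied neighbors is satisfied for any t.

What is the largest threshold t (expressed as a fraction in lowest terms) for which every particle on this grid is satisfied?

Row 0: (0,0)+ 2/3 · (0,1)# 2/5 · (0,2)# 4/5 · (0,3)# 3/3
Row 1: (1,0)+ 4/5 · (1,1)+ 4/8 · (1,2)# 6/8 · (1,3)# 5/5
Row 2: (2,0)+ 3/3 · (2,1)+ 4/6 · (2,2)# 3/6 · (2,3)# 3/4
Row 3: (3,2)+ 4/6
Row 4: (4,1)+ 2/2 · (4,2)+ 3/3 · (4,3)+ 2/2
The smallest same-type fraction is 2/5 at (0,1), which reduces to 2/5. Any threshold above that leaves this particle unsatisfied.

2/5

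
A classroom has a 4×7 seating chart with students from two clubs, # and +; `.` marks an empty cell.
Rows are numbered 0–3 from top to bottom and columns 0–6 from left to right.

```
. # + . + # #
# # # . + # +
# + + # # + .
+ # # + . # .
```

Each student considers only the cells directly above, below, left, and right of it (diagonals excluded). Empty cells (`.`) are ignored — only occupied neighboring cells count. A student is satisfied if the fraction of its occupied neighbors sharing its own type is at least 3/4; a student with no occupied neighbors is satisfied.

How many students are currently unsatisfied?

20

Row 0: (0,1)# 1/2 not · (0,2)+ 0/2 not · (0,4)+ 1/2 not · (0,5)# 2/3 not · (0,6)# 1/2 not
Row 1: (1,0)# 2/2 satisfied · (1,1)# 3/4 satisfied · (1,2)# 1/3 not · (1,4)+ 1/3 not · (1,5)# 1/4 not · (1,6)+ 0/2 not
Row 2: (2,0)# 1/3 not · (2,1)+ 1/4 not · (2,2)+ 1/4 not · (2,3)# 1/3 not · (2,4)# 1/3 not · (2,5)+ 0/3 not
Row 3: (3,0)+ 0/2 not · (3,1)# 1/3 not · (3,2)# 1/3 not · (3,3)+ 0/2 not · (3,5)# 0/1 not
Unsatisfied: (0,1), (0,2), (0,4), (0,5), (0,6), (1,2), (1,4), (1,5), (1,6), (2,0), (2,1), (2,2), (2,3), (2,4), (2,5), (3,0), (3,1), (3,2), (3,3), (3,5) — 20 in total.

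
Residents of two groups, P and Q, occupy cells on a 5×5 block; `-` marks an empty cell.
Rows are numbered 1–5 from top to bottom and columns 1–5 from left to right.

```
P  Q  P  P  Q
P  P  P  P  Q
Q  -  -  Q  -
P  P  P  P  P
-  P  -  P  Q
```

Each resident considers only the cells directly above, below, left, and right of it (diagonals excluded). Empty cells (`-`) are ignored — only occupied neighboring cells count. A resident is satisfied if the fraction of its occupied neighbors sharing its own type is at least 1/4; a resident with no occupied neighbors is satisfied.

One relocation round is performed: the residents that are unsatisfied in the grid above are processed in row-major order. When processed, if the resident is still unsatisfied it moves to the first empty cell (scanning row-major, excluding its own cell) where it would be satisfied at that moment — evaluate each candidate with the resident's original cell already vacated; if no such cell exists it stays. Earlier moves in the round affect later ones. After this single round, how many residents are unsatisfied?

0

Initially unsatisfied (in order): (1,2), (3,1), (3,4), (5,5).
  (1,2) → (3,2).
  (3,1): now satisfied by earlier moves; stays.
  (3,4) → (3,3).
  (5,5) → (3,4).
Resulting grid:
P - P P Q
P P P P Q
Q Q Q Q -
P P P P P
- P - P -
All satisfied now.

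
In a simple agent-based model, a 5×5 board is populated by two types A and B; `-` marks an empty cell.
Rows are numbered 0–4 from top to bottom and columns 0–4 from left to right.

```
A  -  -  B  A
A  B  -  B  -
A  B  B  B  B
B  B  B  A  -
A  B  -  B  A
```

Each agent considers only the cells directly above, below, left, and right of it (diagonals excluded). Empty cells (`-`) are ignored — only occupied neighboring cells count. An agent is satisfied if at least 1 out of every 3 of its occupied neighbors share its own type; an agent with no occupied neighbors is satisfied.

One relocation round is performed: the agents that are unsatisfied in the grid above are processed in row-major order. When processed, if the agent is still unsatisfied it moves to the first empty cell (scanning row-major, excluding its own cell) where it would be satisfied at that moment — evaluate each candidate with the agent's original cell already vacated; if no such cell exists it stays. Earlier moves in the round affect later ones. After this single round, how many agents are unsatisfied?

Initially unsatisfied (in order): (0,4), (3,3), (4,0), (4,3), (4,4).
  (0,4) → (0,1).
  (3,3) → (0,2).
  (4,0) → (3,4).
  (4,3) → (0,4).
  (4,4): now satisfied by earlier moves; stays.
Resulting grid:
A A A B B
A B - B -
A B B B B
B B B - A
- B - - A
All satisfied now.

0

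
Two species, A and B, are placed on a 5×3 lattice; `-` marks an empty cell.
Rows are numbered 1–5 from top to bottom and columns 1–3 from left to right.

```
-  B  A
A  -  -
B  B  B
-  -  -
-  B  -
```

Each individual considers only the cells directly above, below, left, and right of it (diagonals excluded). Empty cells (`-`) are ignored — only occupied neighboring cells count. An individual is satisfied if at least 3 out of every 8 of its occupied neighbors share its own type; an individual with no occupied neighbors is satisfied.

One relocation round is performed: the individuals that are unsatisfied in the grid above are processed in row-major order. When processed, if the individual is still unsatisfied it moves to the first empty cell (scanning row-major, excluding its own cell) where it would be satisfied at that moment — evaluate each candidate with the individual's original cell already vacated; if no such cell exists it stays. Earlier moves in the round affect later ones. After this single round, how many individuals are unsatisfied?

Initially unsatisfied (in order): (1,2), (1,3), (2,1).
  (1,2) → (2,2).
  (1,3): now satisfied by earlier moves; stays.
  (2,1) → (1,1).
Resulting grid:
A - A
- B -
B B B
- - -
- B -
All satisfied now.

0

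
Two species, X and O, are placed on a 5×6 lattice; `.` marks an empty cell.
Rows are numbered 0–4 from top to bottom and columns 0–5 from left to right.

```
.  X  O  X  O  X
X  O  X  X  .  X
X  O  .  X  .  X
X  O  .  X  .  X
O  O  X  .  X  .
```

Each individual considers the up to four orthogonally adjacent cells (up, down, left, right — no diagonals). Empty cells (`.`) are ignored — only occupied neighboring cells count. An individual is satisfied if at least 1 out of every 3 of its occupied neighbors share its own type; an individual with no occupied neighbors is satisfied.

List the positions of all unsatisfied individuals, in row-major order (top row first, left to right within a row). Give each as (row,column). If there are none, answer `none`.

(0,1)X 0/2 ✗
(0,2)O 0/3 ✗
(0,3)X 1/3 ✓
(0,4)O 0/2 ✗
(0,5)X 1/2 ✓
(1,0)X 1/2 ✓
(1,1)O 1/4 ✗
(1,2)X 1/3 ✓
(1,3)X 3/3 ✓
(1,5)X 2/2 ✓
(2,0)X 2/3 ✓
(2,1)O 2/3 ✓
(2,3)X 2/2 ✓
(2,5)X 2/2 ✓
(3,0)X 1/3 ✓
(3,1)O 2/3 ✓
(3,3)X 1/1 ✓
(3,5)X 1/1 ✓
(4,0)O 1/2 ✓
(4,1)O 2/3 ✓
(4,2)X 0/1 ✗
(4,4)X 0/0 ✓

(0,1), (0,2), (0,4), (1,1), (4,2)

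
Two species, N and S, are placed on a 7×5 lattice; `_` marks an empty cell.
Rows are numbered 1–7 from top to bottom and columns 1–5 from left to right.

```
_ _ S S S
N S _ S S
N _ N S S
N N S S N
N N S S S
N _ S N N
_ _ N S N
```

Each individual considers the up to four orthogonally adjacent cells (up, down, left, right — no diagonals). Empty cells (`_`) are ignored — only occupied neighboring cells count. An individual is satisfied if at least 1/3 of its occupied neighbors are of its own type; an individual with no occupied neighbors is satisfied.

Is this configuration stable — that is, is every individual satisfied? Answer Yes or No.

(1,3)S 1/1 ok
(1,4)S 3/3 ok
(1,5)S 2/2 ok
(2,1)N 1/2 ok
(2,2)S 0/1 unhappy
(2,4)S 3/3 ok
(2,5)S 3/3 ok
(3,1)N 2/2 ok
(3,3)N 0/2 unhappy
(3,4)S 3/4 ok
(3,5)S 2/3 ok
(4,1)N 3/3 ok
(4,2)N 2/3 ok
(4,3)S 2/4 ok
(4,4)S 3/4 ok
(4,5)N 0/3 unhappy
(5,1)N 3/3 ok
(5,2)N 2/3 ok
(5,3)S 3/4 ok
(5,4)S 3/4 ok
(5,5)S 1/3 ok
(6,1)N 1/1 ok
(6,3)S 1/3 ok
(6,4)N 1/4 unhappy
(6,5)N 2/3 ok
(7,3)N 0/2 unhappy
(7,4)S 0/3 unhappy
(7,5)N 1/2 ok
For instance (2,2) has only 0/1 same-type neighbors, below 1/3.

No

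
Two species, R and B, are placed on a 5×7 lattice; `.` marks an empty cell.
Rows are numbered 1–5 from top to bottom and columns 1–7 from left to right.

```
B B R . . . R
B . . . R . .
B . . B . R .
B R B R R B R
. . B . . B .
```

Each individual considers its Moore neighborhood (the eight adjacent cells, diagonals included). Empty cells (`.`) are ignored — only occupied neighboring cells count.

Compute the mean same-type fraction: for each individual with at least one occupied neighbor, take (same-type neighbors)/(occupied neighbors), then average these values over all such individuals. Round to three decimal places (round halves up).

(1,1)B 2/2
(1,2)B 2/3
(1,3)R 0/1
(1,7)R — no occupied neighbors
(2,1)B 3/3
(2,5)R 1/2
(3,1)B 2/3
(3,4)B 1/4
(3,6)R 3/4
(4,1)B 1/2
(4,2)R 0/4
(4,3)B 2/4
(4,4)R 1/4
(4,5)R 2/5
(4,6)B 1/4
(4,7)R 1/3
(5,3)B 1/3
(5,6)B 1/3
Sum over 17 individuals: 2/2 + 2/3 + 0/1 + 3/3 + 1/2 + 2/3 + 1/4 + 3/4 + 1/2 + 0/4 + 2/4 + 1/4 + 2/5 + 1/4 + 1/3 + 1/3 + 1/3 = 116/15; mean = 116/15 ÷ 17 = 116/255 = 0.454901… → 0.455.

0.455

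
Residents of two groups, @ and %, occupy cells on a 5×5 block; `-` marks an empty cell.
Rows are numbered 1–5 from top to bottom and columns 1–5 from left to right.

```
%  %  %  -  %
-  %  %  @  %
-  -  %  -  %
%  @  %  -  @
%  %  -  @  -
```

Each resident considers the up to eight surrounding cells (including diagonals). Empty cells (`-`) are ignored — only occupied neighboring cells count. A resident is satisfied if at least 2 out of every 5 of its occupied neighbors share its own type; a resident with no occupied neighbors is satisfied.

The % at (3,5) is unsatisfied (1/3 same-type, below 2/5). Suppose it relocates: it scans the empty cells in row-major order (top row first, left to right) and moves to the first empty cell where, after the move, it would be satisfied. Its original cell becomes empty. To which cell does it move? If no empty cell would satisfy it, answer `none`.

(1,4)

Vacating (3,5). Empty cells in order:
  (1,4): 4/5 same-type → satisfied — stop here.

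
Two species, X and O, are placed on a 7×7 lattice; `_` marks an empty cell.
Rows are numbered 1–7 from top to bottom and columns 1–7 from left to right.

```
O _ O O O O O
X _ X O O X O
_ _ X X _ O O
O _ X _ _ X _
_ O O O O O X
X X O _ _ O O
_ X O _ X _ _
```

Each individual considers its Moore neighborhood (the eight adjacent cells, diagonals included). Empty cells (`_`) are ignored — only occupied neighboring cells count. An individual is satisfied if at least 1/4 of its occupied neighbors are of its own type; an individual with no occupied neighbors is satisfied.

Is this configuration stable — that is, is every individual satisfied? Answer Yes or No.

No

Row 1: (1,1)O 0/1 unhappy · (1,3)O 2/3 ok · (1,4)O 4/5 ok · (1,5)O 4/5 ok · (1,6)O 4/5 ok · (1,7)O 2/3 ok
Row 2: (2,1)X 0/1 unhappy · (2,3)X 2/5 ok · (2,4)O 4/7 ok · (2,5)O 5/7 ok · (2,6)X 0/7 unhappy · (2,7)O 4/5 ok
Row 3: (3,3)X 3/4 ok · (3,4)X 3/5 ok · (3,6)O 3/5 ok · (3,7)O 2/4 ok
Row 4: (4,1)O 1/1 ok · (4,3)X 2/5 ok · (4,6)X 1/5 unhappy
Row 5: (5,2)O 3/6 ok · (5,3)O 3/5 ok · (5,4)O 3/4 ok · (5,5)O 3/4 ok · (5,6)O 3/5 ok · (5,7)X 1/4 ok
Row 6: (6,1)X 2/3 ok · (6,2)X 2/6 ok · (6,3)O 4/6 ok · (6,6)O 3/5 ok · (6,7)O 2/3 ok
Row 7: (7,2)X 2/4 ok · (7,3)O 1/3 ok · (7,5)X 0/1 unhappy
For instance (1,1) has only 0/1 same-type neighbors, below 1/4.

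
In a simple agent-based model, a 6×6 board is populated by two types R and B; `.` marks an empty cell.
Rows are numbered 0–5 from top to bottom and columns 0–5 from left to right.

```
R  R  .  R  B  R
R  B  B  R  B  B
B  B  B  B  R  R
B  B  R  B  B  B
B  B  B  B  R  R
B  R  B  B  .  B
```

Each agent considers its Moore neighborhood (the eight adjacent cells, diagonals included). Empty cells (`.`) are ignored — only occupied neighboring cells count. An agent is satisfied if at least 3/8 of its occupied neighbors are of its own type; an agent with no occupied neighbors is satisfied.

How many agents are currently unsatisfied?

11

Row 0: (0,0)R 2/3 ok · (0,1)R 2/4 ok · (0,3)R 1/4 unhappy · (0,4)B 2/5 ok · (0,5)R 0/3 unhappy
Row 1: (1,0)R 2/5 ok · (1,1)B 4/7 ok · (1,2)B 4/7 ok · (1,3)R 2/7 unhappy · (1,4)B 3/8 ok · (1,5)B 2/5 ok
Row 2: (2,0)B 4/5 ok · (2,1)B 6/8 ok · (2,2)B 6/8 ok · (2,3)B 5/8 ok · (2,4)R 2/8 unhappy · (2,5)R 1/5 unhappy
Row 3: (3,0)B 5/5 ok · (3,1)B 7/8 ok · (3,2)R 0/8 unhappy · (3,3)B 5/8 ok · (3,4)B 4/8 ok · (3,5)B 1/5 unhappy
Row 4: (4,0)B 4/5 ok · (4,1)B 6/8 ok · (4,2)B 6/8 ok · (4,3)B 5/7 ok · (4,4)R 1/7 unhappy · (4,5)R 1/4 unhappy
Row 5: (5,0)B 2/3 ok · (5,1)R 0/5 unhappy · (5,2)B 4/5 ok · (5,3)B 3/4 ok · (5,5)B 0/2 unhappy
Unsatisfied: (0,3), (0,5), (1,3), (2,4), (2,5), (3,2), (3,5), (4,4), (4,5), (5,1), (5,5) — 11 in total.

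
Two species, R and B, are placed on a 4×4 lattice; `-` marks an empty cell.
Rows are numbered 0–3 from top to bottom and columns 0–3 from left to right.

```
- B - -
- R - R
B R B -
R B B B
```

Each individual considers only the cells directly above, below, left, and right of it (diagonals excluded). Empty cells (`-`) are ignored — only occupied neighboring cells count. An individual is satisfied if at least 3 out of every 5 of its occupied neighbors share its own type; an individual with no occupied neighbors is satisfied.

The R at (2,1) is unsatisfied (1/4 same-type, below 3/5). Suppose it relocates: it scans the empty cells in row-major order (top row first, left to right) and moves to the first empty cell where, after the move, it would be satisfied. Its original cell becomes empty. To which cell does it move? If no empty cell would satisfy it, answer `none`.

Vacating (2,1). Empty cells in order:
  (0,0): 0/1 same-type → still unsatisfied.
  (0,2): 0/1 same-type → still unsatisfied.
  (0,3): 1/1 same-type → satisfied — stop here.

(0,3)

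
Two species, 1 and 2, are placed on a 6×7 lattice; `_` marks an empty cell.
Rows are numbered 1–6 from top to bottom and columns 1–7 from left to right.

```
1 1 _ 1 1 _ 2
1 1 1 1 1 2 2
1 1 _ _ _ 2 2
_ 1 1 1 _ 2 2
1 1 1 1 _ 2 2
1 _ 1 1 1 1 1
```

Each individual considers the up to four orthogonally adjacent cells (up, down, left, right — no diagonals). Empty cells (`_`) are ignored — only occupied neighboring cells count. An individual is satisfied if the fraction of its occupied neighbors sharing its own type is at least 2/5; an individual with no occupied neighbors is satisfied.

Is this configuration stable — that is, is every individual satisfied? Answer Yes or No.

(1,1)1 2/2 ✓
(1,2)1 2/2 ✓
(1,4)1 2/2 ✓
(1,5)1 2/2 ✓
(1,7)2 1/1 ✓
(2,1)1 3/3 ✓
(2,2)1 4/4 ✓
(2,3)1 2/2 ✓
(2,4)1 3/3 ✓
(2,5)1 2/3 ✓
(2,6)2 2/3 ✓
(2,7)2 3/3 ✓
(3,1)1 2/2 ✓
(3,2)1 3/3 ✓
(3,6)2 3/3 ✓
(3,7)2 3/3 ✓
(4,2)1 3/3 ✓
(4,3)1 3/3 ✓
(4,4)1 2/2 ✓
(4,6)2 3/3 ✓
(4,7)2 3/3 ✓
(5,1)1 2/2 ✓
(5,2)1 3/3 ✓
(5,3)1 4/4 ✓
(5,4)1 3/3 ✓
(5,6)2 2/3 ✓
(5,7)2 2/3 ✓
(6,1)1 1/1 ✓
(6,3)1 2/2 ✓
(6,4)1 3/3 ✓
(6,5)1 2/2 ✓
(6,6)1 2/3 ✓
(6,7)1 1/2 ✓
All meet the threshold, so the configuration is stable.

Yes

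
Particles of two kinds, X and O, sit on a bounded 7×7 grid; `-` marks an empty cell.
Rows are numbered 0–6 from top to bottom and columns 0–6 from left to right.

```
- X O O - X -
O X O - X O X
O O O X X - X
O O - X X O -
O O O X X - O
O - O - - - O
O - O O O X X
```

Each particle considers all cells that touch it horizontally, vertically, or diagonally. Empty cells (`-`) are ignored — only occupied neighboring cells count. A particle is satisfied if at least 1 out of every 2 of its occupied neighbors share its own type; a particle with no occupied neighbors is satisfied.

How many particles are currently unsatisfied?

(0,1)X 1/4 ✗
(0,2)O 2/4 ✓
(0,3)O 2/3 ✓
(0,5)X 2/3 ✓
(1,0)O 2/4 ✓
(1,1)X 1/7 ✗
(1,2)O 4/7 ✓
(1,4)X 3/5 ✓
(1,5)O 0/5 ✗
(1,6)X 2/3 ✓
(2,0)O 4/5 ✓
(2,1)O 6/7 ✓
(2,2)O 3/6 ✓
(2,3)X 4/6 ✓
(2,4)X 4/6 ✓
(2,6)X 1/3 ✗
(3,0)O 5/5 ✓
(3,1)O 7/7 ✓
(3,3)X 5/7 ✓
(3,4)X 5/6 ✓
(3,5)O 1/5 ✗
(4,0)O 4/4 ✓
(4,1)O 6/6 ✓
(4,2)O 3/5 ✓
(4,3)X 3/5 ✓
(4,4)X 3/4 ✓
(4,6)O 2/2 ✓
(5,0)O 3/3 ✓
(5,2)O 4/5 ✓
(5,6)O 1/3 ✗
(6,0)O 1/1 ✓
(6,2)O 2/2 ✓
(6,3)O 3/3 ✓
(6,4)O 1/2 ✓
(6,5)X 1/3 ✗
(6,6)X 1/2 ✓
Unsatisfied: (0,1), (1,1), (1,5), (2,6), (3,5), (5,6), (6,5) — 7 in total.

7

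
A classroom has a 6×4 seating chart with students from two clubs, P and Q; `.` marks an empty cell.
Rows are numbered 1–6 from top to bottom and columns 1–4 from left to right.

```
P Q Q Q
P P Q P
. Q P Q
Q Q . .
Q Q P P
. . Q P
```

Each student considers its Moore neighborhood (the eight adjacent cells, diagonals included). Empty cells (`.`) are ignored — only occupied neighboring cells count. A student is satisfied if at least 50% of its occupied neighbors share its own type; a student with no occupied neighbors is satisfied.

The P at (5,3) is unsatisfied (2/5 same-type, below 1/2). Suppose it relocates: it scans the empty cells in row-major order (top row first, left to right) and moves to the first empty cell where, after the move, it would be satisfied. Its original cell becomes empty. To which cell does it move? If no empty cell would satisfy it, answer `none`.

(4,4)

Vacating (5,3). Empty cells in order:
  (3,1): 2/5 same-type → still unsatisfied.
  (4,3): 2/6 same-type → still unsatisfied.
  (4,4): 2/3 same-type → satisfied — stop here.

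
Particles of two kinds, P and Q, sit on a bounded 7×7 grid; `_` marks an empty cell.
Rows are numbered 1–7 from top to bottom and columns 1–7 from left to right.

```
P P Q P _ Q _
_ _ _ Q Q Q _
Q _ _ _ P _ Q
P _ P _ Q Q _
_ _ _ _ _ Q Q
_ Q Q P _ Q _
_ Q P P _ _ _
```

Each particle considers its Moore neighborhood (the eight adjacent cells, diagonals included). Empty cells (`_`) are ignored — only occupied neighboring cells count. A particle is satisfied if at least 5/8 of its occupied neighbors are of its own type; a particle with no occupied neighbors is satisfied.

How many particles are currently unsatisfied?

10

(1,1)P 1/1 satisfied
(1,2)P 1/2 not
(1,3)Q 1/3 not
(1,4)P 0/3 not
(1,6)Q 2/2 satisfied
(2,4)Q 2/4 not
(2,5)Q 3/5 not
(2,6)Q 3/4 satisfied
(3,1)Q 0/1 not
(3,5)P 0/5 not
(3,7)Q 2/2 satisfied
(4,1)P 0/1 not
(4,3)P 0/0 satisfied
(4,5)Q 2/3 satisfied
(4,6)Q 4/5 satisfied
(5,6)Q 4/4 satisfied
(5,7)Q 3/3 satisfied
(6,2)Q 2/3 satisfied
(6,3)Q 2/5 not
(6,4)P 2/3 satisfied
(6,6)Q 2/2 satisfied
(7,2)Q 2/3 satisfied
(7,3)P 2/5 not
(7,4)P 2/3 satisfied
Unsatisfied: (1,2), (1,3), (1,4), (2,4), (2,5), (3,1), (3,5), (4,1), (6,3), (7,3) — 10 in total.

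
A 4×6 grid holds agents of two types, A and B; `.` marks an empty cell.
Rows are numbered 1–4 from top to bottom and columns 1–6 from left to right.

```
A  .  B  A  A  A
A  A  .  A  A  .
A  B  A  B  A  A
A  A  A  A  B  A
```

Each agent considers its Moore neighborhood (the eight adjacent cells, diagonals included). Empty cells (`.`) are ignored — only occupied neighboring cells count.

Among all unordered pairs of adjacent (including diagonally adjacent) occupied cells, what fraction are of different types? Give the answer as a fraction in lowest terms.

Scan each occupied cell's neighbors to the right and below (and the two forward diagonals) so each pair is counted once.
Row 1: A(1,1)–A(2,1)= A(1,1)–A(2,2)= B(1,3)–A(1,4)≠ B(1,3)–A(2,4)≠ B(1,3)–A(2,2)≠ A(1,4)–A(1,5)= A(1,4)–A(2,4)= A(1,4)–A(2,5)= A(1,5)–A(1,6)= A(1,5)–A(2,5)= A(1,5)–A(2,4)= A(1,6)–A(2,5)=  → 3/12 unlike.
Row 2: A(2,1)–A(2,2)= A(2,1)–A(3,1)= A(2,1)–B(3,2)≠ A(2,2)–B(3,2)≠ A(2,2)–A(3,3)= A(2,2)–A(3,1)= A(2,4)–A(2,5)= A(2,4)–B(3,4)≠ A(2,4)–A(3,5)= A(2,4)–A(3,3)= A(2,5)–A(3,5)= A(2,5)–A(3,6)= A(2,5)–B(3,4)≠  → 4/13 unlike.
Row 3: A(3,1)–B(3,2)≠ A(3,1)–A(4,1)= A(3,1)–A(4,2)= B(3,2)–A(3,3)≠ B(3,2)–A(4,2)≠ B(3,2)–A(4,3)≠ B(3,2)–A(4,1)≠ A(3,3)–B(3,4)≠ A(3,3)–A(4,3)= A(3,3)–A(4,4)= A(3,3)–A(4,2)= B(3,4)–A(3,5)≠ B(3,4)–A(4,4)≠ B(3,4)–B(4,5)= B(3,4)–A(4,3)≠ A(3,5)–A(3,6)= A(3,5)–B(4,5)≠ A(3,5)–A(4,6)= A(3,5)–A(4,4)= A(3,6)–A(4,6)= A(3,6)–B(4,5)≠  → 11/21 unlike.
Row 4: A(4,1)–A(4,2)= A(4,2)–A(4,3)= A(4,3)–A(4,4)= A(4,4)–B(4,5)≠ B(4,5)–A(4,6)≠  → 2/5 unlike.
Total adjacent occupied pairs: 51; unlike-type pairs: 20.
20/51 is already in lowest terms.

20/51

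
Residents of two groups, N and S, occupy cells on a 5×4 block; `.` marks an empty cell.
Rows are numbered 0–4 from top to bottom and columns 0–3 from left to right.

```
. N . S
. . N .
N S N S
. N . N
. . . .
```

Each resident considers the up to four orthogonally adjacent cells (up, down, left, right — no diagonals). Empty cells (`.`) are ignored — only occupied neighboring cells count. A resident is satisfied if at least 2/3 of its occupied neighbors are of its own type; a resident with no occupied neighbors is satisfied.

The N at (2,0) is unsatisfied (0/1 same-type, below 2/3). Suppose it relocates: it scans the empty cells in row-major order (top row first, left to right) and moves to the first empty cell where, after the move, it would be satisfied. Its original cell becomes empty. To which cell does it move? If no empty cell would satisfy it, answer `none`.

(0,0)

Vacating (2,0). Empty cells in order:
  (0,0): 1/1 same-type → satisfied — stop here.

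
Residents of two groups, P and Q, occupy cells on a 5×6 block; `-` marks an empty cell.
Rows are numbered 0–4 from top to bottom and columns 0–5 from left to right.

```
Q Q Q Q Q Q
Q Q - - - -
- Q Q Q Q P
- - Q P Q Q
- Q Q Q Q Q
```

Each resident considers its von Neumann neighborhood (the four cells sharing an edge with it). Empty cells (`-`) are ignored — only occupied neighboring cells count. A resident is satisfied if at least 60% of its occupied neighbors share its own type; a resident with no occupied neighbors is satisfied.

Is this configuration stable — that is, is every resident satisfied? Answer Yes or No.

Row 0: (0,0)Q 2/2 ✓ · (0,1)Q 3/3 ✓ · (0,2)Q 2/2 ✓ · (0,3)Q 2/2 ✓ · (0,4)Q 2/2 ✓ · (0,5)Q 1/1 ✓
Row 1: (1,0)Q 2/2 ✓ · (1,1)Q 3/3 ✓
Row 2: (2,1)Q 2/2 ✓ · (2,2)Q 3/3 ✓ · (2,3)Q 2/3 ✓ · (2,4)Q 2/3 ✓ · (2,5)P 0/2 ✗
Row 3: (3,2)Q 2/3 ✓ · (3,3)P 0/4 ✗ · (3,4)Q 3/4 ✓ · (3,5)Q 2/3 ✓
Row 4: (4,1)Q 1/1 ✓ · (4,2)Q 3/3 ✓ · (4,3)Q 2/3 ✓ · (4,4)Q 3/3 ✓ · (4,5)Q 2/2 ✓
For instance (2,5) has only 0/2 same-type neighbors, below 3/5.

No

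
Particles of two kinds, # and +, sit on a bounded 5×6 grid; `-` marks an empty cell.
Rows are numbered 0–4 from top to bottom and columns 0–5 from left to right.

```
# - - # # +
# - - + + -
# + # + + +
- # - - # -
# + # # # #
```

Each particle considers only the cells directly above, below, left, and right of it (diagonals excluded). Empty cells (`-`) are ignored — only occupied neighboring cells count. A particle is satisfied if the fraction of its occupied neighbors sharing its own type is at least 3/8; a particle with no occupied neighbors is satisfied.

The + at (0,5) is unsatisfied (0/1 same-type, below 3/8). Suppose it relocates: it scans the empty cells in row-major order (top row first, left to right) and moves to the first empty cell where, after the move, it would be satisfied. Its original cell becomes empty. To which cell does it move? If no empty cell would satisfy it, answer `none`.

Vacating (0,5). Empty cells in order:
  (0,1): 0/1 same-type → still unsatisfied.
  (0,2): 0/1 same-type → still unsatisfied.
  (1,1): 1/2 same-type → satisfied — stop here.

(1,1)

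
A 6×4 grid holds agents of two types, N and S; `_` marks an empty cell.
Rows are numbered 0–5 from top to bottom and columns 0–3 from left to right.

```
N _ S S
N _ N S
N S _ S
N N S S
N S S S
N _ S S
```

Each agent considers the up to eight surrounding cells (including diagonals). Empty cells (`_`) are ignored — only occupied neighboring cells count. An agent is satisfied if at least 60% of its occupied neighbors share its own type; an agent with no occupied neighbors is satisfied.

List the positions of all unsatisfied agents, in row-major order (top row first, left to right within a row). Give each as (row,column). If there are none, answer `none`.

(1,2), (2,1), (3,1), (4,1), (5,0)

Row 0: (0,0)N 1/1 satisfied · (0,2)S 2/3 satisfied · (0,3)S 2/3 satisfied
Row 1: (1,0)N 2/3 satisfied · (1,2)N 0/5 not · (1,3)S 3/4 satisfied
Row 2: (2,0)N 3/4 satisfied · (2,1)S 1/6 not · (2,3)S 3/4 satisfied
Row 3: (3,0)N 3/5 satisfied · (3,1)N 3/7 not · (3,2)S 6/7 satisfied · (3,3)S 4/4 satisfied
Row 4: (4,0)N 3/4 satisfied · (4,1)S 3/7 not · (4,2)S 6/7 satisfied · (4,3)S 5/5 satisfied
Row 5: (5,0)N 1/2 not · (5,2)S 4/4 satisfied · (5,3)S 3/3 satisfied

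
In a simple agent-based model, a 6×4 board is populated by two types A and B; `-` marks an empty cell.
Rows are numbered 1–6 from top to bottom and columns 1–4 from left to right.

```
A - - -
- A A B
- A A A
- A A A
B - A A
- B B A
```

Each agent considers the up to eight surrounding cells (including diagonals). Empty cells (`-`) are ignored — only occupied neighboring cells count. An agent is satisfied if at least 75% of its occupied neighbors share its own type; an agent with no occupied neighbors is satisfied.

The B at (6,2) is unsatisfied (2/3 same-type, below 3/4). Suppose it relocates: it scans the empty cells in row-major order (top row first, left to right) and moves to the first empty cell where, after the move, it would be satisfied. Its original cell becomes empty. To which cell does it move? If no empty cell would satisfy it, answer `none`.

(6,1)

Vacating (6,2). Empty cells in order:
  (1,2): 0/3 same-type → still unsatisfied.
  (1,3): 1/3 same-type → still unsatisfied.
  (1,4): 1/2 same-type → still unsatisfied.
  (2,1): 0/3 same-type → still unsatisfied.
  (3,1): 0/3 same-type → still unsatisfied.
  (4,1): 1/3 same-type → still unsatisfied.
  (5,2): 2/5 same-type → still unsatisfied.
  (6,1): 1/1 same-type → satisfied — stop here.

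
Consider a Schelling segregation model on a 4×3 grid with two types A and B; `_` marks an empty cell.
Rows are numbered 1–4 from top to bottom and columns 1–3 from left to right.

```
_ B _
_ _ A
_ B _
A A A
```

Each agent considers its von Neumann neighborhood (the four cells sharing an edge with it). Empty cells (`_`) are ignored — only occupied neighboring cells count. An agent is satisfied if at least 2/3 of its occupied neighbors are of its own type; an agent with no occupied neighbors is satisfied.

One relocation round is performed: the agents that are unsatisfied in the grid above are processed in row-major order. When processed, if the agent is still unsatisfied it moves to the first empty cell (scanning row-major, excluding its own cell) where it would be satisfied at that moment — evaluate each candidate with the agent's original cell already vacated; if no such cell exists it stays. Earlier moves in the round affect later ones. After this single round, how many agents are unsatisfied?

Initially unsatisfied (in order): (3,2).
  (3,2) → (1,1).
Resulting grid:
B B _
_ _ A
_ _ _
A A A
All satisfied now.

0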